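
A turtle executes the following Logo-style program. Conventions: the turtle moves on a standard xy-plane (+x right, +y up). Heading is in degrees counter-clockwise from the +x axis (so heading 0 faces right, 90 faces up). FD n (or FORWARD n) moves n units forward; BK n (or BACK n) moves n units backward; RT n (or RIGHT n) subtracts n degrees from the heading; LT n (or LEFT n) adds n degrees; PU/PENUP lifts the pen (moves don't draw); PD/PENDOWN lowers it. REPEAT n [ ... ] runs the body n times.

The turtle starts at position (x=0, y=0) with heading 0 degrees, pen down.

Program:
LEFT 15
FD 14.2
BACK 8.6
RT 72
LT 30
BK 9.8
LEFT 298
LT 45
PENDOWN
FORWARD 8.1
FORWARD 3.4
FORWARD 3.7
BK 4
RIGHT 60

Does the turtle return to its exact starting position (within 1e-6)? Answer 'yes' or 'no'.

Answer: no

Derivation:
Executing turtle program step by step:
Start: pos=(0,0), heading=0, pen down
LT 15: heading 0 -> 15
FD 14.2: (0,0) -> (13.716,3.675) [heading=15, draw]
BK 8.6: (13.716,3.675) -> (5.409,1.449) [heading=15, draw]
RT 72: heading 15 -> 303
LT 30: heading 303 -> 333
BK 9.8: (5.409,1.449) -> (-3.323,5.898) [heading=333, draw]
LT 298: heading 333 -> 271
LT 45: heading 271 -> 316
PD: pen down
FD 8.1: (-3.323,5.898) -> (2.504,0.272) [heading=316, draw]
FD 3.4: (2.504,0.272) -> (4.95,-2.09) [heading=316, draw]
FD 3.7: (4.95,-2.09) -> (7.611,-4.66) [heading=316, draw]
BK 4: (7.611,-4.66) -> (4.734,-1.882) [heading=316, draw]
RT 60: heading 316 -> 256
Final: pos=(4.734,-1.882), heading=256, 7 segment(s) drawn

Start position: (0, 0)
Final position: (4.734, -1.882)
Distance = 5.094; >= 1e-6 -> NOT closed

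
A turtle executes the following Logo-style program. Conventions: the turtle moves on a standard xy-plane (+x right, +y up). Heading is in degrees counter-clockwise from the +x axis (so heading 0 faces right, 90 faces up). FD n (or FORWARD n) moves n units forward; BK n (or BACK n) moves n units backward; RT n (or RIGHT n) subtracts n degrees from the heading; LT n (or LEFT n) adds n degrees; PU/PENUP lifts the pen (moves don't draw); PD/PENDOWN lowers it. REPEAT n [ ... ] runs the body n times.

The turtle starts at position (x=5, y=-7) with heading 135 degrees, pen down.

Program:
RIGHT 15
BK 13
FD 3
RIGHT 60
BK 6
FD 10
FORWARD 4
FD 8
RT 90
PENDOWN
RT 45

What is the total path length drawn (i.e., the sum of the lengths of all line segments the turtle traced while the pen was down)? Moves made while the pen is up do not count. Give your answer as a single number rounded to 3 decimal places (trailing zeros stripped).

Executing turtle program step by step:
Start: pos=(5,-7), heading=135, pen down
RT 15: heading 135 -> 120
BK 13: (5,-7) -> (11.5,-18.258) [heading=120, draw]
FD 3: (11.5,-18.258) -> (10,-15.66) [heading=120, draw]
RT 60: heading 120 -> 60
BK 6: (10,-15.66) -> (7,-20.856) [heading=60, draw]
FD 10: (7,-20.856) -> (12,-12.196) [heading=60, draw]
FD 4: (12,-12.196) -> (14,-8.732) [heading=60, draw]
FD 8: (14,-8.732) -> (18,-1.804) [heading=60, draw]
RT 90: heading 60 -> 330
PD: pen down
RT 45: heading 330 -> 285
Final: pos=(18,-1.804), heading=285, 6 segment(s) drawn

Segment lengths:
  seg 1: (5,-7) -> (11.5,-18.258), length = 13
  seg 2: (11.5,-18.258) -> (10,-15.66), length = 3
  seg 3: (10,-15.66) -> (7,-20.856), length = 6
  seg 4: (7,-20.856) -> (12,-12.196), length = 10
  seg 5: (12,-12.196) -> (14,-8.732), length = 4
  seg 6: (14,-8.732) -> (18,-1.804), length = 8
Total = 44

Answer: 44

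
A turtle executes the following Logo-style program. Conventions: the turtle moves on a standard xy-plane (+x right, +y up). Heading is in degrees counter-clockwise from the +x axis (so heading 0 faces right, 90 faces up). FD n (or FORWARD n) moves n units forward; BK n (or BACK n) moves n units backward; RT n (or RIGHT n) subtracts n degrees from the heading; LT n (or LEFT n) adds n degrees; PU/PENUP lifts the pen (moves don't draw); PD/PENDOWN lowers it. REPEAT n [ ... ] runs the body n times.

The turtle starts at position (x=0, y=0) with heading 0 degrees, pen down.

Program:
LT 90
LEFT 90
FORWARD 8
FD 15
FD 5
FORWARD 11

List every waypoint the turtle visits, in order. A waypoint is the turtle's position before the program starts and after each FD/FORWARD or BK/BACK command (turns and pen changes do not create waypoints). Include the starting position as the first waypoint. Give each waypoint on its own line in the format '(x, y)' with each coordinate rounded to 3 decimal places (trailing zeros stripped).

Answer: (0, 0)
(-8, 0)
(-23, 0)
(-28, 0)
(-39, 0)

Derivation:
Executing turtle program step by step:
Start: pos=(0,0), heading=0, pen down
LT 90: heading 0 -> 90
LT 90: heading 90 -> 180
FD 8: (0,0) -> (-8,0) [heading=180, draw]
FD 15: (-8,0) -> (-23,0) [heading=180, draw]
FD 5: (-23,0) -> (-28,0) [heading=180, draw]
FD 11: (-28,0) -> (-39,0) [heading=180, draw]
Final: pos=(-39,0), heading=180, 4 segment(s) drawn
Waypoints (5 total):
(0, 0)
(-8, 0)
(-23, 0)
(-28, 0)
(-39, 0)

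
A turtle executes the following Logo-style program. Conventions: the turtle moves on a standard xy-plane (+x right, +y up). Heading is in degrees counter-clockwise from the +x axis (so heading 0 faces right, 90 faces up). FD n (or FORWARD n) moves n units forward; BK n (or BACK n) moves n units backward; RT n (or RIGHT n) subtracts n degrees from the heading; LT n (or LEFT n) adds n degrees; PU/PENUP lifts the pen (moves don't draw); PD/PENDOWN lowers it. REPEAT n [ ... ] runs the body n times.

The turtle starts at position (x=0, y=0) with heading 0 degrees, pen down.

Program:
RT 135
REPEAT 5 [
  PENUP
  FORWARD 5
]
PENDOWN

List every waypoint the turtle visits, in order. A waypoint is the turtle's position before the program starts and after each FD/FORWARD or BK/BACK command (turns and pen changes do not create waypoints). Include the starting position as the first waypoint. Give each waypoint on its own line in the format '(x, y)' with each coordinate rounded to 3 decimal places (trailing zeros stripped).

Executing turtle program step by step:
Start: pos=(0,0), heading=0, pen down
RT 135: heading 0 -> 225
REPEAT 5 [
  -- iteration 1/5 --
  PU: pen up
  FD 5: (0,0) -> (-3.536,-3.536) [heading=225, move]
  -- iteration 2/5 --
  PU: pen up
  FD 5: (-3.536,-3.536) -> (-7.071,-7.071) [heading=225, move]
  -- iteration 3/5 --
  PU: pen up
  FD 5: (-7.071,-7.071) -> (-10.607,-10.607) [heading=225, move]
  -- iteration 4/5 --
  PU: pen up
  FD 5: (-10.607,-10.607) -> (-14.142,-14.142) [heading=225, move]
  -- iteration 5/5 --
  PU: pen up
  FD 5: (-14.142,-14.142) -> (-17.678,-17.678) [heading=225, move]
]
PD: pen down
Final: pos=(-17.678,-17.678), heading=225, 0 segment(s) drawn
Waypoints (6 total):
(0, 0)
(-3.536, -3.536)
(-7.071, -7.071)
(-10.607, -10.607)
(-14.142, -14.142)
(-17.678, -17.678)

Answer: (0, 0)
(-3.536, -3.536)
(-7.071, -7.071)
(-10.607, -10.607)
(-14.142, -14.142)
(-17.678, -17.678)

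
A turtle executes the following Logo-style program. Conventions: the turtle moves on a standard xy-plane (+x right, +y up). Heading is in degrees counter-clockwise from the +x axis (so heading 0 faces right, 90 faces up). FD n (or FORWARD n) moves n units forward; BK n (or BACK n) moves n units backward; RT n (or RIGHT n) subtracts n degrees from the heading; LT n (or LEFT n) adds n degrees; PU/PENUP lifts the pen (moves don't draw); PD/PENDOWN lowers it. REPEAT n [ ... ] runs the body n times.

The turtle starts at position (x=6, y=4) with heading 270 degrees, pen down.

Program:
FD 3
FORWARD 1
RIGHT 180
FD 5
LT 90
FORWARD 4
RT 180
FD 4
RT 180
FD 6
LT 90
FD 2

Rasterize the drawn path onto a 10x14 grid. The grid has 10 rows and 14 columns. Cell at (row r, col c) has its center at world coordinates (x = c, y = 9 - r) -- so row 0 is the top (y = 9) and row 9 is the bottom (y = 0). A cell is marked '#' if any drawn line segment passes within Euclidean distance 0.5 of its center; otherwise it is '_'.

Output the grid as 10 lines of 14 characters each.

Answer: ______________
______________
______________
______________
#######_______
#_____#_______
#_____#_______
______#_______
______#_______
______#_______

Derivation:
Segment 0: (6,4) -> (6,1)
Segment 1: (6,1) -> (6,0)
Segment 2: (6,0) -> (6,5)
Segment 3: (6,5) -> (2,5)
Segment 4: (2,5) -> (6,5)
Segment 5: (6,5) -> (-0,5)
Segment 6: (-0,5) -> (-0,3)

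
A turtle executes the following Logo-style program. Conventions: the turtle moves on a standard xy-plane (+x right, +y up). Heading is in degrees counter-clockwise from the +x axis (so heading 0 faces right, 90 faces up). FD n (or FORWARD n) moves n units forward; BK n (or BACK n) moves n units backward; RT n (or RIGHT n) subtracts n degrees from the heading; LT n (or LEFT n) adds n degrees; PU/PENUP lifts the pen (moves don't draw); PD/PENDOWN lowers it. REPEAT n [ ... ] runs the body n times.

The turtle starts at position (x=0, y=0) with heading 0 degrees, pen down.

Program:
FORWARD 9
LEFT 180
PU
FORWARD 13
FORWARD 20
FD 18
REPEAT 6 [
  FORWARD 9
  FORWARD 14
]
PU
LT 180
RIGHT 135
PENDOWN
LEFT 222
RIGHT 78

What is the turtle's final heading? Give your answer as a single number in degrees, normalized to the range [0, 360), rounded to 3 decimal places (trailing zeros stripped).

Answer: 9

Derivation:
Executing turtle program step by step:
Start: pos=(0,0), heading=0, pen down
FD 9: (0,0) -> (9,0) [heading=0, draw]
LT 180: heading 0 -> 180
PU: pen up
FD 13: (9,0) -> (-4,0) [heading=180, move]
FD 20: (-4,0) -> (-24,0) [heading=180, move]
FD 18: (-24,0) -> (-42,0) [heading=180, move]
REPEAT 6 [
  -- iteration 1/6 --
  FD 9: (-42,0) -> (-51,0) [heading=180, move]
  FD 14: (-51,0) -> (-65,0) [heading=180, move]
  -- iteration 2/6 --
  FD 9: (-65,0) -> (-74,0) [heading=180, move]
  FD 14: (-74,0) -> (-88,0) [heading=180, move]
  -- iteration 3/6 --
  FD 9: (-88,0) -> (-97,0) [heading=180, move]
  FD 14: (-97,0) -> (-111,0) [heading=180, move]
  -- iteration 4/6 --
  FD 9: (-111,0) -> (-120,0) [heading=180, move]
  FD 14: (-120,0) -> (-134,0) [heading=180, move]
  -- iteration 5/6 --
  FD 9: (-134,0) -> (-143,0) [heading=180, move]
  FD 14: (-143,0) -> (-157,0) [heading=180, move]
  -- iteration 6/6 --
  FD 9: (-157,0) -> (-166,0) [heading=180, move]
  FD 14: (-166,0) -> (-180,0) [heading=180, move]
]
PU: pen up
LT 180: heading 180 -> 0
RT 135: heading 0 -> 225
PD: pen down
LT 222: heading 225 -> 87
RT 78: heading 87 -> 9
Final: pos=(-180,0), heading=9, 1 segment(s) drawn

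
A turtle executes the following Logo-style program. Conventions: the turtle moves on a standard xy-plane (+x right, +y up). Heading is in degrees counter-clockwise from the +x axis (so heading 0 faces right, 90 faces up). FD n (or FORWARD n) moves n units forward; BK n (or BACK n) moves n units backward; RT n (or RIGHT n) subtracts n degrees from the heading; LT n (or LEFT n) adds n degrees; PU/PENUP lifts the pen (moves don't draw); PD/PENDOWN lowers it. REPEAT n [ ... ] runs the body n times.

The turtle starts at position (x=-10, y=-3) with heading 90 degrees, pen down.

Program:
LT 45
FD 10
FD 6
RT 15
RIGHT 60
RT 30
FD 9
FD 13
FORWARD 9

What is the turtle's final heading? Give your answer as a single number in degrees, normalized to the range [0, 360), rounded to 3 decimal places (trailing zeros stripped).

Answer: 30

Derivation:
Executing turtle program step by step:
Start: pos=(-10,-3), heading=90, pen down
LT 45: heading 90 -> 135
FD 10: (-10,-3) -> (-17.071,4.071) [heading=135, draw]
FD 6: (-17.071,4.071) -> (-21.314,8.314) [heading=135, draw]
RT 15: heading 135 -> 120
RT 60: heading 120 -> 60
RT 30: heading 60 -> 30
FD 9: (-21.314,8.314) -> (-13.519,12.814) [heading=30, draw]
FD 13: (-13.519,12.814) -> (-2.261,19.314) [heading=30, draw]
FD 9: (-2.261,19.314) -> (5.533,23.814) [heading=30, draw]
Final: pos=(5.533,23.814), heading=30, 5 segment(s) drawn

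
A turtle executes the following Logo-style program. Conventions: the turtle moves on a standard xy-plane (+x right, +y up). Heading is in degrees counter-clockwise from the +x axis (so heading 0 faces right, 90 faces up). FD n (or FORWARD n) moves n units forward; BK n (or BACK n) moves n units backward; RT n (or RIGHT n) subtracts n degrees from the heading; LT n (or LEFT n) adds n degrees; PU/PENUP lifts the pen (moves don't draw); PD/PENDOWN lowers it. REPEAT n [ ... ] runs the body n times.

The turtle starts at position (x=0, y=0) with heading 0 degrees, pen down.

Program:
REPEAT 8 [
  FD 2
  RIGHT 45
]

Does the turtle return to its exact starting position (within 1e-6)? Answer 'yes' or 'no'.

Executing turtle program step by step:
Start: pos=(0,0), heading=0, pen down
REPEAT 8 [
  -- iteration 1/8 --
  FD 2: (0,0) -> (2,0) [heading=0, draw]
  RT 45: heading 0 -> 315
  -- iteration 2/8 --
  FD 2: (2,0) -> (3.414,-1.414) [heading=315, draw]
  RT 45: heading 315 -> 270
  -- iteration 3/8 --
  FD 2: (3.414,-1.414) -> (3.414,-3.414) [heading=270, draw]
  RT 45: heading 270 -> 225
  -- iteration 4/8 --
  FD 2: (3.414,-3.414) -> (2,-4.828) [heading=225, draw]
  RT 45: heading 225 -> 180
  -- iteration 5/8 --
  FD 2: (2,-4.828) -> (0,-4.828) [heading=180, draw]
  RT 45: heading 180 -> 135
  -- iteration 6/8 --
  FD 2: (0,-4.828) -> (-1.414,-3.414) [heading=135, draw]
  RT 45: heading 135 -> 90
  -- iteration 7/8 --
  FD 2: (-1.414,-3.414) -> (-1.414,-1.414) [heading=90, draw]
  RT 45: heading 90 -> 45
  -- iteration 8/8 --
  FD 2: (-1.414,-1.414) -> (0,0) [heading=45, draw]
  RT 45: heading 45 -> 0
]
Final: pos=(0,0), heading=0, 8 segment(s) drawn

Start position: (0, 0)
Final position: (0, 0)
Distance = 0; < 1e-6 -> CLOSED

Answer: yes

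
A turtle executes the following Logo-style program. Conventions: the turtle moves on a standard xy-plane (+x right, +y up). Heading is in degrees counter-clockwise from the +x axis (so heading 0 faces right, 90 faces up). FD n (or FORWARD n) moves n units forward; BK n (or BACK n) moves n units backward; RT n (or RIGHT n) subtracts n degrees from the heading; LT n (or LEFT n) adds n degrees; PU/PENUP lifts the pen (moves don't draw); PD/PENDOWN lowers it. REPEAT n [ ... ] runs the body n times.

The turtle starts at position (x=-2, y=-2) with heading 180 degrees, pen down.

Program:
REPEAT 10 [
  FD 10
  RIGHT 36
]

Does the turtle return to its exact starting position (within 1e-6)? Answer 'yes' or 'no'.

Answer: yes

Derivation:
Executing turtle program step by step:
Start: pos=(-2,-2), heading=180, pen down
REPEAT 10 [
  -- iteration 1/10 --
  FD 10: (-2,-2) -> (-12,-2) [heading=180, draw]
  RT 36: heading 180 -> 144
  -- iteration 2/10 --
  FD 10: (-12,-2) -> (-20.09,3.878) [heading=144, draw]
  RT 36: heading 144 -> 108
  -- iteration 3/10 --
  FD 10: (-20.09,3.878) -> (-23.18,13.388) [heading=108, draw]
  RT 36: heading 108 -> 72
  -- iteration 4/10 --
  FD 10: (-23.18,13.388) -> (-20.09,22.899) [heading=72, draw]
  RT 36: heading 72 -> 36
  -- iteration 5/10 --
  FD 10: (-20.09,22.899) -> (-12,28.777) [heading=36, draw]
  RT 36: heading 36 -> 0
  -- iteration 6/10 --
  FD 10: (-12,28.777) -> (-2,28.777) [heading=0, draw]
  RT 36: heading 0 -> 324
  -- iteration 7/10 --
  FD 10: (-2,28.777) -> (6.09,22.899) [heading=324, draw]
  RT 36: heading 324 -> 288
  -- iteration 8/10 --
  FD 10: (6.09,22.899) -> (9.18,13.388) [heading=288, draw]
  RT 36: heading 288 -> 252
  -- iteration 9/10 --
  FD 10: (9.18,13.388) -> (6.09,3.878) [heading=252, draw]
  RT 36: heading 252 -> 216
  -- iteration 10/10 --
  FD 10: (6.09,3.878) -> (-2,-2) [heading=216, draw]
  RT 36: heading 216 -> 180
]
Final: pos=(-2,-2), heading=180, 10 segment(s) drawn

Start position: (-2, -2)
Final position: (-2, -2)
Distance = 0; < 1e-6 -> CLOSED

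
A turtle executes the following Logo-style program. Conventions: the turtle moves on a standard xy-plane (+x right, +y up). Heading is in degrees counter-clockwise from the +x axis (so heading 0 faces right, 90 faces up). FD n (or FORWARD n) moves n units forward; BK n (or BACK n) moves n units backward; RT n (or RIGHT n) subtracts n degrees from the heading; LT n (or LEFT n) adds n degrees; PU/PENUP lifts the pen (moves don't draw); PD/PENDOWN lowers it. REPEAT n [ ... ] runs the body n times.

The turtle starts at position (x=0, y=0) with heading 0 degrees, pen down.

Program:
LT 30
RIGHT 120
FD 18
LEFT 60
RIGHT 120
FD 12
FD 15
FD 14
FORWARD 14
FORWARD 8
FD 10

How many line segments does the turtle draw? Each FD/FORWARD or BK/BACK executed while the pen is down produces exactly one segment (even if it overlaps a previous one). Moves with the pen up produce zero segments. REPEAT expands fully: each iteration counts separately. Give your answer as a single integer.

Executing turtle program step by step:
Start: pos=(0,0), heading=0, pen down
LT 30: heading 0 -> 30
RT 120: heading 30 -> 270
FD 18: (0,0) -> (0,-18) [heading=270, draw]
LT 60: heading 270 -> 330
RT 120: heading 330 -> 210
FD 12: (0,-18) -> (-10.392,-24) [heading=210, draw]
FD 15: (-10.392,-24) -> (-23.383,-31.5) [heading=210, draw]
FD 14: (-23.383,-31.5) -> (-35.507,-38.5) [heading=210, draw]
FD 14: (-35.507,-38.5) -> (-47.631,-45.5) [heading=210, draw]
FD 8: (-47.631,-45.5) -> (-54.56,-49.5) [heading=210, draw]
FD 10: (-54.56,-49.5) -> (-63.22,-54.5) [heading=210, draw]
Final: pos=(-63.22,-54.5), heading=210, 7 segment(s) drawn
Segments drawn: 7

Answer: 7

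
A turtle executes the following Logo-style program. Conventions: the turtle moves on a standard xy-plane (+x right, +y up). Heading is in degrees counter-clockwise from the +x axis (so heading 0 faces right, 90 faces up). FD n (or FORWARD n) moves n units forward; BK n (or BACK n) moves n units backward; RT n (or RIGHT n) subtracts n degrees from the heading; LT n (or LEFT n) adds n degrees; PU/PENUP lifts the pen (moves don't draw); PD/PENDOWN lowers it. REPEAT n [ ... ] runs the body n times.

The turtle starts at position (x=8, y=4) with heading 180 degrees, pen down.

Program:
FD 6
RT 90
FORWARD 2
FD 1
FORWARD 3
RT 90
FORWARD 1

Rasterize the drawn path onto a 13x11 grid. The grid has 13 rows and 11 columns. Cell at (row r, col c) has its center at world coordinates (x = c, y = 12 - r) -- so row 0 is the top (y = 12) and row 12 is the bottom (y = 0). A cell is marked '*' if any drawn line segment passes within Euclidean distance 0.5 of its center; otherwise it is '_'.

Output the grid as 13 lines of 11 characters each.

Segment 0: (8,4) -> (2,4)
Segment 1: (2,4) -> (2,6)
Segment 2: (2,6) -> (2,7)
Segment 3: (2,7) -> (2,10)
Segment 4: (2,10) -> (3,10)

Answer: ___________
___________
__**_______
__*________
__*________
__*________
__*________
__*________
__*******__
___________
___________
___________
___________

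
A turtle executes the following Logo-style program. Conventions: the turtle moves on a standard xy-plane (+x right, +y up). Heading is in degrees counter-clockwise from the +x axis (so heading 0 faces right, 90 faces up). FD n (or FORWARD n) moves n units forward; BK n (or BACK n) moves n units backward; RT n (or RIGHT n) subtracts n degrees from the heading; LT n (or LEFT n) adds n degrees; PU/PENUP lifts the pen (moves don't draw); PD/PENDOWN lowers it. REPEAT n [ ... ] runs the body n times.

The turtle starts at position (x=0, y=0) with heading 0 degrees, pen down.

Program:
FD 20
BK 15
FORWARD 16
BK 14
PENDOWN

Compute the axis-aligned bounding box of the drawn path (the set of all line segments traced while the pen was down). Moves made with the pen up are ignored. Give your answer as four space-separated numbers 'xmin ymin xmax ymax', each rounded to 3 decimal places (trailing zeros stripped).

Answer: 0 0 21 0

Derivation:
Executing turtle program step by step:
Start: pos=(0,0), heading=0, pen down
FD 20: (0,0) -> (20,0) [heading=0, draw]
BK 15: (20,0) -> (5,0) [heading=0, draw]
FD 16: (5,0) -> (21,0) [heading=0, draw]
BK 14: (21,0) -> (7,0) [heading=0, draw]
PD: pen down
Final: pos=(7,0), heading=0, 4 segment(s) drawn

Segment endpoints: x in {0, 5, 7, 20, 21}, y in {0}
xmin=0, ymin=0, xmax=21, ymax=0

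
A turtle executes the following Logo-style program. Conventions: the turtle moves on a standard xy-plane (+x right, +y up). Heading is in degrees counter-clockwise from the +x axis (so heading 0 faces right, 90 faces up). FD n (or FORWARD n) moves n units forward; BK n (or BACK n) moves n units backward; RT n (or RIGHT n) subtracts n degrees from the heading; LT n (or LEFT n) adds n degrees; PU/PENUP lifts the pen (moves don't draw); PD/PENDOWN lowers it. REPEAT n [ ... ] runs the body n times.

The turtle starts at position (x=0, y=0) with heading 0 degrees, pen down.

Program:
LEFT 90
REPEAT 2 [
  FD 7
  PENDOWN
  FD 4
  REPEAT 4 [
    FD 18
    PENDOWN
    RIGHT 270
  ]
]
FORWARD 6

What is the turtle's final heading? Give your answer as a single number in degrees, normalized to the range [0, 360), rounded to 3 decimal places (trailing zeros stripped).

Answer: 90

Derivation:
Executing turtle program step by step:
Start: pos=(0,0), heading=0, pen down
LT 90: heading 0 -> 90
REPEAT 2 [
  -- iteration 1/2 --
  FD 7: (0,0) -> (0,7) [heading=90, draw]
  PD: pen down
  FD 4: (0,7) -> (0,11) [heading=90, draw]
  REPEAT 4 [
    -- iteration 1/4 --
    FD 18: (0,11) -> (0,29) [heading=90, draw]
    PD: pen down
    RT 270: heading 90 -> 180
    -- iteration 2/4 --
    FD 18: (0,29) -> (-18,29) [heading=180, draw]
    PD: pen down
    RT 270: heading 180 -> 270
    -- iteration 3/4 --
    FD 18: (-18,29) -> (-18,11) [heading=270, draw]
    PD: pen down
    RT 270: heading 270 -> 0
    -- iteration 4/4 --
    FD 18: (-18,11) -> (0,11) [heading=0, draw]
    PD: pen down
    RT 270: heading 0 -> 90
  ]
  -- iteration 2/2 --
  FD 7: (0,11) -> (0,18) [heading=90, draw]
  PD: pen down
  FD 4: (0,18) -> (0,22) [heading=90, draw]
  REPEAT 4 [
    -- iteration 1/4 --
    FD 18: (0,22) -> (0,40) [heading=90, draw]
    PD: pen down
    RT 270: heading 90 -> 180
    -- iteration 2/4 --
    FD 18: (0,40) -> (-18,40) [heading=180, draw]
    PD: pen down
    RT 270: heading 180 -> 270
    -- iteration 3/4 --
    FD 18: (-18,40) -> (-18,22) [heading=270, draw]
    PD: pen down
    RT 270: heading 270 -> 0
    -- iteration 4/4 --
    FD 18: (-18,22) -> (0,22) [heading=0, draw]
    PD: pen down
    RT 270: heading 0 -> 90
  ]
]
FD 6: (0,22) -> (0,28) [heading=90, draw]
Final: pos=(0,28), heading=90, 13 segment(s) drawn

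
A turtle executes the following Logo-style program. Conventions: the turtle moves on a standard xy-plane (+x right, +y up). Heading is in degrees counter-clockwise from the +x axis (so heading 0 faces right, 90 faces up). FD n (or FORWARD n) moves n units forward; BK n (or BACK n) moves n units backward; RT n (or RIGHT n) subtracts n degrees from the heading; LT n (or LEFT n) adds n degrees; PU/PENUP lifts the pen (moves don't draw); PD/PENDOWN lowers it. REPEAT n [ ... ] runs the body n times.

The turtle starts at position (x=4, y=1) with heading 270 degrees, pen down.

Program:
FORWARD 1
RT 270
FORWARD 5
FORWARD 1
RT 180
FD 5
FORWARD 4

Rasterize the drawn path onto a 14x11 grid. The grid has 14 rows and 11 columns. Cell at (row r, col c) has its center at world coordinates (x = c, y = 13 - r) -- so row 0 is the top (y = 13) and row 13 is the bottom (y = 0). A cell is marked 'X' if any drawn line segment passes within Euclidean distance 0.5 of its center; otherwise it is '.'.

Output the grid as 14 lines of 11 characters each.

Answer: ...........
...........
...........
...........
...........
...........
...........
...........
...........
...........
...........
...........
....X......
.XXXXXXXXXX

Derivation:
Segment 0: (4,1) -> (4,0)
Segment 1: (4,0) -> (9,0)
Segment 2: (9,0) -> (10,0)
Segment 3: (10,0) -> (5,-0)
Segment 4: (5,-0) -> (1,-0)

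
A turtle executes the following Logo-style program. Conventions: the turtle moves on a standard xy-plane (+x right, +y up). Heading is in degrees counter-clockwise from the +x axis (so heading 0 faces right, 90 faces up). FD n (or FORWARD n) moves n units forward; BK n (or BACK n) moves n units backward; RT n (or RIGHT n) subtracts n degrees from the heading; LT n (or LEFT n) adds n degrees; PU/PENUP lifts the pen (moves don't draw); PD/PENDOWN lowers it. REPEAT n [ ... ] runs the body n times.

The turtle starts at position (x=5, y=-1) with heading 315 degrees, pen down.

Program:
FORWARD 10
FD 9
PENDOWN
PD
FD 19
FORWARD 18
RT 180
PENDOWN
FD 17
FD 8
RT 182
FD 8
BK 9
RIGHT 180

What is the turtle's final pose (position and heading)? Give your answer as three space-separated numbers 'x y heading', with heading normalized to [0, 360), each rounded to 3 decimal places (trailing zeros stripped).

Executing turtle program step by step:
Start: pos=(5,-1), heading=315, pen down
FD 10: (5,-1) -> (12.071,-8.071) [heading=315, draw]
FD 9: (12.071,-8.071) -> (18.435,-14.435) [heading=315, draw]
PD: pen down
PD: pen down
FD 19: (18.435,-14.435) -> (31.87,-27.87) [heading=315, draw]
FD 18: (31.87,-27.87) -> (44.598,-40.598) [heading=315, draw]
RT 180: heading 315 -> 135
PD: pen down
FD 17: (44.598,-40.598) -> (32.577,-28.577) [heading=135, draw]
FD 8: (32.577,-28.577) -> (26.92,-22.92) [heading=135, draw]
RT 182: heading 135 -> 313
FD 8: (26.92,-22.92) -> (32.376,-28.771) [heading=313, draw]
BK 9: (32.376,-28.771) -> (26.238,-22.189) [heading=313, draw]
RT 180: heading 313 -> 133
Final: pos=(26.238,-22.189), heading=133, 8 segment(s) drawn

Answer: 26.238 -22.189 133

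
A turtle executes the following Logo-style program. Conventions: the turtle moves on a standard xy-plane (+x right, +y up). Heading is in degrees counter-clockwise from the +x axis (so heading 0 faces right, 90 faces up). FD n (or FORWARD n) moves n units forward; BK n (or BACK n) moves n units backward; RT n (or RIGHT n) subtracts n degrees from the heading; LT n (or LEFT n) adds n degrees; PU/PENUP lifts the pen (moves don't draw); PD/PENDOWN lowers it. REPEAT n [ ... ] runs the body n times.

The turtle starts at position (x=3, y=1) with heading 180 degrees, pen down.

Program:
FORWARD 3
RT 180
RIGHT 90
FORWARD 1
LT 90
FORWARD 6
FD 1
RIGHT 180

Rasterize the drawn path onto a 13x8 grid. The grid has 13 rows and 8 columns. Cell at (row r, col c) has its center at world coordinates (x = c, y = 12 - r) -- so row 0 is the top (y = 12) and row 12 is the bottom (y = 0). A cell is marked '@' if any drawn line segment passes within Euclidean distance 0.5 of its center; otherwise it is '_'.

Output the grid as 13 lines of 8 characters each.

Answer: ________
________
________
________
________
________
________
________
________
________
________
@@@@____
@@@@@@@@

Derivation:
Segment 0: (3,1) -> (0,1)
Segment 1: (0,1) -> (0,0)
Segment 2: (0,0) -> (6,0)
Segment 3: (6,0) -> (7,0)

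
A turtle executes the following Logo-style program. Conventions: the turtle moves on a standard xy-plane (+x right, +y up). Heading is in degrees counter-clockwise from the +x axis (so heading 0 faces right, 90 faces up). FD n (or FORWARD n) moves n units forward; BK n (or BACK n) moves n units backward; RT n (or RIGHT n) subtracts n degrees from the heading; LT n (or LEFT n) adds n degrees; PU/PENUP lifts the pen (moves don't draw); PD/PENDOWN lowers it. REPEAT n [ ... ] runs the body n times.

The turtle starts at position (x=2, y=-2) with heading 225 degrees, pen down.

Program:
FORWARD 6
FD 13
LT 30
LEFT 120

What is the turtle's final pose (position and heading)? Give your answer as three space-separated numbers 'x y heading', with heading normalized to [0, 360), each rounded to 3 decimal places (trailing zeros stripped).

Answer: -11.435 -15.435 15

Derivation:
Executing turtle program step by step:
Start: pos=(2,-2), heading=225, pen down
FD 6: (2,-2) -> (-2.243,-6.243) [heading=225, draw]
FD 13: (-2.243,-6.243) -> (-11.435,-15.435) [heading=225, draw]
LT 30: heading 225 -> 255
LT 120: heading 255 -> 15
Final: pos=(-11.435,-15.435), heading=15, 2 segment(s) drawn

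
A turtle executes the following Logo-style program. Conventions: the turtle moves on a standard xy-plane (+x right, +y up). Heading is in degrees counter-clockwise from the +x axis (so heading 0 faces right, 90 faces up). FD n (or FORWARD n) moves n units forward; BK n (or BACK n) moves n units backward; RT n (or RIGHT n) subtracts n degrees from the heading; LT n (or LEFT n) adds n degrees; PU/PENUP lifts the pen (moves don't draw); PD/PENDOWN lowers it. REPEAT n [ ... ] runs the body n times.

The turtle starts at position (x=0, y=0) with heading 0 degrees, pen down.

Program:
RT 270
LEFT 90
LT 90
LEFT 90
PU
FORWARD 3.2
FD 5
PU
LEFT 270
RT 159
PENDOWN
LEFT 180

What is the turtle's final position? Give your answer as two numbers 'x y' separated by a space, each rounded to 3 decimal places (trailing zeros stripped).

Executing turtle program step by step:
Start: pos=(0,0), heading=0, pen down
RT 270: heading 0 -> 90
LT 90: heading 90 -> 180
LT 90: heading 180 -> 270
LT 90: heading 270 -> 0
PU: pen up
FD 3.2: (0,0) -> (3.2,0) [heading=0, move]
FD 5: (3.2,0) -> (8.2,0) [heading=0, move]
PU: pen up
LT 270: heading 0 -> 270
RT 159: heading 270 -> 111
PD: pen down
LT 180: heading 111 -> 291
Final: pos=(8.2,0), heading=291, 0 segment(s) drawn

Answer: 8.2 0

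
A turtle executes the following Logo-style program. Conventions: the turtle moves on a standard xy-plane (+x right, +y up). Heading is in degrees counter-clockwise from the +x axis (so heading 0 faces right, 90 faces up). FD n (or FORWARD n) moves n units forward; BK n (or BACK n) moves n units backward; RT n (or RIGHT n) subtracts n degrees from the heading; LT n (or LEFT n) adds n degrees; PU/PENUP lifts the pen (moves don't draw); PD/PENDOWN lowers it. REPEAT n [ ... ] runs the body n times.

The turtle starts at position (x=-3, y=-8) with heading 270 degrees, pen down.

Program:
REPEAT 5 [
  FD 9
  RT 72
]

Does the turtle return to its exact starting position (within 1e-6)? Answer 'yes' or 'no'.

Executing turtle program step by step:
Start: pos=(-3,-8), heading=270, pen down
REPEAT 5 [
  -- iteration 1/5 --
  FD 9: (-3,-8) -> (-3,-17) [heading=270, draw]
  RT 72: heading 270 -> 198
  -- iteration 2/5 --
  FD 9: (-3,-17) -> (-11.56,-19.781) [heading=198, draw]
  RT 72: heading 198 -> 126
  -- iteration 3/5 --
  FD 9: (-11.56,-19.781) -> (-16.85,-12.5) [heading=126, draw]
  RT 72: heading 126 -> 54
  -- iteration 4/5 --
  FD 9: (-16.85,-12.5) -> (-11.56,-5.219) [heading=54, draw]
  RT 72: heading 54 -> 342
  -- iteration 5/5 --
  FD 9: (-11.56,-5.219) -> (-3,-8) [heading=342, draw]
  RT 72: heading 342 -> 270
]
Final: pos=(-3,-8), heading=270, 5 segment(s) drawn

Start position: (-3, -8)
Final position: (-3, -8)
Distance = 0; < 1e-6 -> CLOSED

Answer: yes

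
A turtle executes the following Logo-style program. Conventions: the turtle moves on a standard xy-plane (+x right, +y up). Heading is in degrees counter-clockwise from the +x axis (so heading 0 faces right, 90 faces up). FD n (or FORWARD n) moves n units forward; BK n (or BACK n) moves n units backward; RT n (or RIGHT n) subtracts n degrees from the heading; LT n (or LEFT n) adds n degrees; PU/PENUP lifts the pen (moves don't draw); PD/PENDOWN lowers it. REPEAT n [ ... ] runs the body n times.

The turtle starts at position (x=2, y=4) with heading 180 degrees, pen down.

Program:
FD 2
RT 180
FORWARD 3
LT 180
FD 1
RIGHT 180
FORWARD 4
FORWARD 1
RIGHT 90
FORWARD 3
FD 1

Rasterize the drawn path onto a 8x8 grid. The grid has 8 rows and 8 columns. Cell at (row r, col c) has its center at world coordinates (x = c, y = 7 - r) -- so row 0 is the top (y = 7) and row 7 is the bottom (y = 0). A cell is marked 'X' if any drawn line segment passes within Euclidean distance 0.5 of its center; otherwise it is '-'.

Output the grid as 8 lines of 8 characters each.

Segment 0: (2,4) -> (0,4)
Segment 1: (0,4) -> (3,4)
Segment 2: (3,4) -> (2,4)
Segment 3: (2,4) -> (6,4)
Segment 4: (6,4) -> (7,4)
Segment 5: (7,4) -> (7,1)
Segment 6: (7,1) -> (7,0)

Answer: --------
--------
--------
XXXXXXXX
-------X
-------X
-------X
-------X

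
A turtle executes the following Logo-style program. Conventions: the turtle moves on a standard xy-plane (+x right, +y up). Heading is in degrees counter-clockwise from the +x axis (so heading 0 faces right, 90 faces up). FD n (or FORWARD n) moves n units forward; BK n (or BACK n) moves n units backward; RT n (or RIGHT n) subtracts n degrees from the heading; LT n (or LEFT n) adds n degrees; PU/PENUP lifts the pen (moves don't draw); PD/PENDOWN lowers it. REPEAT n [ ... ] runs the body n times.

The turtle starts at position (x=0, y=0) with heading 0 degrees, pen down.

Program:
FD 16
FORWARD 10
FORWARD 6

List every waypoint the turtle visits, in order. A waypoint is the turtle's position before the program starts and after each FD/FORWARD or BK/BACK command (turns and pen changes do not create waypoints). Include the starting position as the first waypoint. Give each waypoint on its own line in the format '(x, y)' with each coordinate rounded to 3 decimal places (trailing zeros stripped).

Executing turtle program step by step:
Start: pos=(0,0), heading=0, pen down
FD 16: (0,0) -> (16,0) [heading=0, draw]
FD 10: (16,0) -> (26,0) [heading=0, draw]
FD 6: (26,0) -> (32,0) [heading=0, draw]
Final: pos=(32,0), heading=0, 3 segment(s) drawn
Waypoints (4 total):
(0, 0)
(16, 0)
(26, 0)
(32, 0)

Answer: (0, 0)
(16, 0)
(26, 0)
(32, 0)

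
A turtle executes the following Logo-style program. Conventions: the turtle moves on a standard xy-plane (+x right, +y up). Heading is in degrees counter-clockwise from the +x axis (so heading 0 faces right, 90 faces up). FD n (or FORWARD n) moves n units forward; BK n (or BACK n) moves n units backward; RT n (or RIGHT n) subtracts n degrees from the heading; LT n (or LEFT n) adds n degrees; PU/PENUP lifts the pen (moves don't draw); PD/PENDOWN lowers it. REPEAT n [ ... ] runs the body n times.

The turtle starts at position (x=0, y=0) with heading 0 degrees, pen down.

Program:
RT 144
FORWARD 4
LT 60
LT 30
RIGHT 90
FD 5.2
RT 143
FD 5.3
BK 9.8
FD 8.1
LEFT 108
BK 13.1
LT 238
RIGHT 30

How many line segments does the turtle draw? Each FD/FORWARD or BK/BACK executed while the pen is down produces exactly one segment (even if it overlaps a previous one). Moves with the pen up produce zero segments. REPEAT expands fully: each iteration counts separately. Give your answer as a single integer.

Executing turtle program step by step:
Start: pos=(0,0), heading=0, pen down
RT 144: heading 0 -> 216
FD 4: (0,0) -> (-3.236,-2.351) [heading=216, draw]
LT 60: heading 216 -> 276
LT 30: heading 276 -> 306
RT 90: heading 306 -> 216
FD 5.2: (-3.236,-2.351) -> (-7.443,-5.408) [heading=216, draw]
RT 143: heading 216 -> 73
FD 5.3: (-7.443,-5.408) -> (-5.893,-0.339) [heading=73, draw]
BK 9.8: (-5.893,-0.339) -> (-8.759,-9.711) [heading=73, draw]
FD 8.1: (-8.759,-9.711) -> (-6.39,-1.965) [heading=73, draw]
LT 108: heading 73 -> 181
BK 13.1: (-6.39,-1.965) -> (6.708,-1.736) [heading=181, draw]
LT 238: heading 181 -> 59
RT 30: heading 59 -> 29
Final: pos=(6.708,-1.736), heading=29, 6 segment(s) drawn
Segments drawn: 6

Answer: 6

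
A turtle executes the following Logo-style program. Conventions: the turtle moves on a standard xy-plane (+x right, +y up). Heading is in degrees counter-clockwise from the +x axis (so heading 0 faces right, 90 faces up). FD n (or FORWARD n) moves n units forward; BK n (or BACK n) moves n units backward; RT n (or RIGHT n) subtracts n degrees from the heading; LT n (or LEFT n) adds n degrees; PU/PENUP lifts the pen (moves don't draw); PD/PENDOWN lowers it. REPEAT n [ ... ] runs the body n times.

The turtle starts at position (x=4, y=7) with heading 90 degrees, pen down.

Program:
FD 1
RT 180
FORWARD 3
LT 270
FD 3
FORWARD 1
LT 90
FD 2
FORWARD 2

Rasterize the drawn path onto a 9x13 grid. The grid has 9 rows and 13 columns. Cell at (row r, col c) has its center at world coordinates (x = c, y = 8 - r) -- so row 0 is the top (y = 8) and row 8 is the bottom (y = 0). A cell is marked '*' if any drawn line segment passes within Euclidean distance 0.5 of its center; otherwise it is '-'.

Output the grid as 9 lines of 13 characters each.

Segment 0: (4,7) -> (4,8)
Segment 1: (4,8) -> (4,5)
Segment 2: (4,5) -> (1,5)
Segment 3: (1,5) -> (0,5)
Segment 4: (0,5) -> (-0,3)
Segment 5: (-0,3) -> (-0,1)

Answer: ----*--------
----*--------
----*--------
*****--------
*------------
*------------
*------------
*------------
-------------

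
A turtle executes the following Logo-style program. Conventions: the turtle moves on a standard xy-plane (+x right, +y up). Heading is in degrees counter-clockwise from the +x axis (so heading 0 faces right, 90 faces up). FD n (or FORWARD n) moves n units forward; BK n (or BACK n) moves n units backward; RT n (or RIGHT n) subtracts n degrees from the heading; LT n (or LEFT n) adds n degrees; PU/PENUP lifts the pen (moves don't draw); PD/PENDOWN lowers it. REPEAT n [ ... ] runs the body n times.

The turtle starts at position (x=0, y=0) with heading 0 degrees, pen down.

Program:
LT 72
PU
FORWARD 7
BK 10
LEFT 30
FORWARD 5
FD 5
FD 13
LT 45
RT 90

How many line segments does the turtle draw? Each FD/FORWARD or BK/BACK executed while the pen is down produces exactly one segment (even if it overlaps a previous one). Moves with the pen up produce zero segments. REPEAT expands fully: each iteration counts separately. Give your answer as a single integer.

Executing turtle program step by step:
Start: pos=(0,0), heading=0, pen down
LT 72: heading 0 -> 72
PU: pen up
FD 7: (0,0) -> (2.163,6.657) [heading=72, move]
BK 10: (2.163,6.657) -> (-0.927,-2.853) [heading=72, move]
LT 30: heading 72 -> 102
FD 5: (-0.927,-2.853) -> (-1.967,2.038) [heading=102, move]
FD 5: (-1.967,2.038) -> (-3.006,6.928) [heading=102, move]
FD 13: (-3.006,6.928) -> (-5.709,19.644) [heading=102, move]
LT 45: heading 102 -> 147
RT 90: heading 147 -> 57
Final: pos=(-5.709,19.644), heading=57, 0 segment(s) drawn
Segments drawn: 0

Answer: 0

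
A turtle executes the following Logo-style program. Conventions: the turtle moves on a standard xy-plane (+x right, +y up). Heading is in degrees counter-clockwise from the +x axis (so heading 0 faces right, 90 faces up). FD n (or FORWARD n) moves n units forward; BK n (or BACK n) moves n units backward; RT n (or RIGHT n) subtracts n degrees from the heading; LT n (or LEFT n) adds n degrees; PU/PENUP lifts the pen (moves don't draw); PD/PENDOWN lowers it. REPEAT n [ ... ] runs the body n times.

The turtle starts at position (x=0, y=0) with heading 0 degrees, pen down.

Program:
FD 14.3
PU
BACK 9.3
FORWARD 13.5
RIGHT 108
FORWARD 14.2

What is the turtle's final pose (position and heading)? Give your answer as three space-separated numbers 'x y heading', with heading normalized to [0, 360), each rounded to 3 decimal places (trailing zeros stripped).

Answer: 14.112 -13.505 252

Derivation:
Executing turtle program step by step:
Start: pos=(0,0), heading=0, pen down
FD 14.3: (0,0) -> (14.3,0) [heading=0, draw]
PU: pen up
BK 9.3: (14.3,0) -> (5,0) [heading=0, move]
FD 13.5: (5,0) -> (18.5,0) [heading=0, move]
RT 108: heading 0 -> 252
FD 14.2: (18.5,0) -> (14.112,-13.505) [heading=252, move]
Final: pos=(14.112,-13.505), heading=252, 1 segment(s) drawn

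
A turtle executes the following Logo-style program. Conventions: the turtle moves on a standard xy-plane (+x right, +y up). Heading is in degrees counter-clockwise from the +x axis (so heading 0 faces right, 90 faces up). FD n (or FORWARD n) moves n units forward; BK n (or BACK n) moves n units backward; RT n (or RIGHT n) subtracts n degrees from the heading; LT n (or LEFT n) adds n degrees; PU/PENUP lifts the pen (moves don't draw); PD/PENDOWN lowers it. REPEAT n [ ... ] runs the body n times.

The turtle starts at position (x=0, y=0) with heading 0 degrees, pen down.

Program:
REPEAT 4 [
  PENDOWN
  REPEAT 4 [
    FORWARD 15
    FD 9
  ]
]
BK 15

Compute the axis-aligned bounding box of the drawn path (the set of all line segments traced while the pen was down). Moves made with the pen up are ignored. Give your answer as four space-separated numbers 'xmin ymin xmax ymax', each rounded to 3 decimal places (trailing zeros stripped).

Answer: 0 0 384 0

Derivation:
Executing turtle program step by step:
Start: pos=(0,0), heading=0, pen down
REPEAT 4 [
  -- iteration 1/4 --
  PD: pen down
  REPEAT 4 [
    -- iteration 1/4 --
    FD 15: (0,0) -> (15,0) [heading=0, draw]
    FD 9: (15,0) -> (24,0) [heading=0, draw]
    -- iteration 2/4 --
    FD 15: (24,0) -> (39,0) [heading=0, draw]
    FD 9: (39,0) -> (48,0) [heading=0, draw]
    -- iteration 3/4 --
    FD 15: (48,0) -> (63,0) [heading=0, draw]
    FD 9: (63,0) -> (72,0) [heading=0, draw]
    -- iteration 4/4 --
    FD 15: (72,0) -> (87,0) [heading=0, draw]
    FD 9: (87,0) -> (96,0) [heading=0, draw]
  ]
  -- iteration 2/4 --
  PD: pen down
  REPEAT 4 [
    -- iteration 1/4 --
    FD 15: (96,0) -> (111,0) [heading=0, draw]
    FD 9: (111,0) -> (120,0) [heading=0, draw]
    -- iteration 2/4 --
    FD 15: (120,0) -> (135,0) [heading=0, draw]
    FD 9: (135,0) -> (144,0) [heading=0, draw]
    -- iteration 3/4 --
    FD 15: (144,0) -> (159,0) [heading=0, draw]
    FD 9: (159,0) -> (168,0) [heading=0, draw]
    -- iteration 4/4 --
    FD 15: (168,0) -> (183,0) [heading=0, draw]
    FD 9: (183,0) -> (192,0) [heading=0, draw]
  ]
  -- iteration 3/4 --
  PD: pen down
  REPEAT 4 [
    -- iteration 1/4 --
    FD 15: (192,0) -> (207,0) [heading=0, draw]
    FD 9: (207,0) -> (216,0) [heading=0, draw]
    -- iteration 2/4 --
    FD 15: (216,0) -> (231,0) [heading=0, draw]
    FD 9: (231,0) -> (240,0) [heading=0, draw]
    -- iteration 3/4 --
    FD 15: (240,0) -> (255,0) [heading=0, draw]
    FD 9: (255,0) -> (264,0) [heading=0, draw]
    -- iteration 4/4 --
    FD 15: (264,0) -> (279,0) [heading=0, draw]
    FD 9: (279,0) -> (288,0) [heading=0, draw]
  ]
  -- iteration 4/4 --
  PD: pen down
  REPEAT 4 [
    -- iteration 1/4 --
    FD 15: (288,0) -> (303,0) [heading=0, draw]
    FD 9: (303,0) -> (312,0) [heading=0, draw]
    -- iteration 2/4 --
    FD 15: (312,0) -> (327,0) [heading=0, draw]
    FD 9: (327,0) -> (336,0) [heading=0, draw]
    -- iteration 3/4 --
    FD 15: (336,0) -> (351,0) [heading=0, draw]
    FD 9: (351,0) -> (360,0) [heading=0, draw]
    -- iteration 4/4 --
    FD 15: (360,0) -> (375,0) [heading=0, draw]
    FD 9: (375,0) -> (384,0) [heading=0, draw]
  ]
]
BK 15: (384,0) -> (369,0) [heading=0, draw]
Final: pos=(369,0), heading=0, 33 segment(s) drawn

Segment endpoints: x in {0, 15, 24, 39, 48, 63, 72, 87, 96, 111, 120, 135, 144, 159, 168, 183, 192, 207, 216, 231, 240, 255, 264, 279, 288, 303, 312, 327, 336, 351, 360, 369, 375, 384}, y in {0}
xmin=0, ymin=0, xmax=384, ymax=0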